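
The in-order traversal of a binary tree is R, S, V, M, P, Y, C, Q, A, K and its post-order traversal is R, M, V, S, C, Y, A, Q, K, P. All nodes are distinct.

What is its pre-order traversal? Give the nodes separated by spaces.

P S R V M K Q Y C A

The last element of post-order is the root; it splits in-order into left and right subtrees.
Root P: left subtree has 4 nodes {R, S, V, M}, right has 5 {Y, C, Q, A, K}.
  Root S: left subtree has 1 node {R}, right has 2 {V, M}.
    Root V: left subtree has 0 nodes { }, right has 1 {M}.
  Root K: left subtree has 4 nodes {Y, C, Q, A}, right has 0 { }.
    Root Q: left subtree has 2 nodes {Y, C}, right has 1 {A}.
      Root Y: left subtree has 0 nodes { }, right has 1 {C}.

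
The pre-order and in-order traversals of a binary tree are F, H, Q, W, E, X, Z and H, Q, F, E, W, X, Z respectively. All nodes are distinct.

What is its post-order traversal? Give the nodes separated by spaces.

The first element of pre-order is the root; it splits in-order into left and right subtrees.
Root F: left subtree has 2 nodes {H, Q}, right has 4 {E, W, X, Z}.
  Root H: left subtree has 0 nodes { }, right has 1 {Q}.
  Root W: left subtree has 1 node {E}, right has 2 {X, Z}.
    Root X: left subtree has 0 nodes { }, right has 1 {Z}.

Q H E Z X W F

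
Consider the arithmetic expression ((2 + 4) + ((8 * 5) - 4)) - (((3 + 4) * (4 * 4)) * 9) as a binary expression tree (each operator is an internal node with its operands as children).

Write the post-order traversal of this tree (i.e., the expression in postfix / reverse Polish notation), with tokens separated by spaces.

Post-order on an expression tree gives postfix notation: for each operator, emit left operand, right operand, then the operator.

2 4 + 8 5 * 4 - + 3 4 + 4 4 * * 9 * -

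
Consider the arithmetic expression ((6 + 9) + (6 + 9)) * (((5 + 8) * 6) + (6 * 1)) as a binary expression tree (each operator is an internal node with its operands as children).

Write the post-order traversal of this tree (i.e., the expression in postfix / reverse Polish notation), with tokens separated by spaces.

Post-order on an expression tree gives postfix notation: for each operator, emit left operand, right operand, then the operator.

6 9 + 6 9 + + 5 8 + 6 * 6 1 * + *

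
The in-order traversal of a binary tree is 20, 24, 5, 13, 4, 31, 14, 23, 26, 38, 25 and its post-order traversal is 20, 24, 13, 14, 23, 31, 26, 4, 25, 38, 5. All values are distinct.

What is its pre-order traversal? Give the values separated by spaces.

The last element of post-order is the root; it splits in-order into left and right subtrees.
Root 5: left subtree has 2 nodes {20, 24}, right has 8 {13, 4, 31, 14, 23, 26, 38, 25}.
  Root 24: left subtree has 1 node {20}, right has 0 { }.
  Root 38: left subtree has 6 nodes {13, 4, 31, 14, 23, 26}, right has 1 {25}.
    Root 4: left subtree has 1 node {13}, right has 4 {31, 14, 23, 26}.
      Root 26: left subtree has 3 nodes {31, 14, 23}, right has 0 { }.
        Root 31: left subtree has 0 nodes { }, right has 2 {14, 23}.
          Root 23: left subtree has 1 node {14}, right has 0 { }.

5 24 20 38 4 13 26 31 23 14 25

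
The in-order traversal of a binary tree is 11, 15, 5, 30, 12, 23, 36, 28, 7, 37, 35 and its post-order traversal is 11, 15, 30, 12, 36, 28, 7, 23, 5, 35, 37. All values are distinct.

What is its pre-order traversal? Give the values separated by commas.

37, 5, 15, 11, 23, 12, 30, 7, 28, 36, 35

The last element of post-order is the root; it splits in-order into left and right subtrees.
Root 37: left subtree has 9 nodes {11, 15, 5, 30, 12, 23, 36, 28, 7}, right has 1 {35}.
  Root 5: left subtree has 2 nodes {11, 15}, right has 6 {30, 12, 23, 36, 28, 7}.
    Root 15: left subtree has 1 node {11}, right has 0 { }.
    Root 23: left subtree has 2 nodes {30, 12}, right has 3 {36, 28, 7}.
      Root 12: left subtree has 1 node {30}, right has 0 { }.
      Root 7: left subtree has 2 nodes {36, 28}, right has 0 { }.
        Root 28: left subtree has 1 node {36}, right has 0 { }.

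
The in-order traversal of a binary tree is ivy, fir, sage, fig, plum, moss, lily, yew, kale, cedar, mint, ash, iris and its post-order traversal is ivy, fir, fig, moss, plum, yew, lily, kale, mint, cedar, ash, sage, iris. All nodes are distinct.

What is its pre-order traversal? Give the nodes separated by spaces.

The last element of post-order is the root; it splits in-order into left and right subtrees.
Root iris: left subtree has 12 nodes {ivy, fir, sage, fig, plum, moss, lily, yew, kale, cedar, mint, ash}, right has 0 { }.
  Root sage: left subtree has 2 nodes {ivy, fir}, right has 9 {fig, plum, moss, lily, yew, kale, cedar, mint, ash}.
    Root fir: left subtree has 1 node {ivy}, right has 0 { }.
    Root ash: left subtree has 8 nodes {fig, plum, moss, lily, yew, kale, cedar, mint}, right has 0 { }.
      Root cedar: left subtree has 6 nodes {fig, plum, moss, lily, yew, kale}, right has 1 {mint}.
        Root kale: left subtree has 5 nodes {fig, plum, moss, lily, yew}, right has 0 { }.
          Root lily: left subtree has 3 nodes {fig, plum, moss}, right has 1 {yew}.
            Root plum: left subtree has 1 node {fig}, right has 1 {moss}.

iris sage fir ivy ash cedar kale lily plum fig moss yew mint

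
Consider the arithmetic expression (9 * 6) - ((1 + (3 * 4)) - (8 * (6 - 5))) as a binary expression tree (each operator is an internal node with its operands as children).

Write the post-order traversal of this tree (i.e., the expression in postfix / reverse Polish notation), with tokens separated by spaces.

9 6 * 1 3 4 * + 8 6 5 - * - -

Post-order on an expression tree gives postfix notation: for each operator, emit left operand, right operand, then the operator.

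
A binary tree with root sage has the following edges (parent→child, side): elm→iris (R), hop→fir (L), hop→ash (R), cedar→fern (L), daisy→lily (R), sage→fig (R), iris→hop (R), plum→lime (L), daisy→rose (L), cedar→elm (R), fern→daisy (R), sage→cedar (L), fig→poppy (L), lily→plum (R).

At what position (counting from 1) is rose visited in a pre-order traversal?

5

Pre-order visits the node, then its left subtree, then its right subtree.
Visit sage.
At sage: go left to cedar.
  Visit cedar.
  At cedar: go left to fern.
    Visit fern.
    At fern: no left child.
    At fern: go right to daisy.
      Visit daisy.
      At daisy: go left to rose.
        rose is a leaf — visit rose.
      At daisy: go right to lily.
        Visit lily.
        At lily: no left child.
        At lily: go right to plum.
          Visit plum.
          At plum: go left to lime.
            lime is a leaf — visit lime.
          At plum: no right child.
  At cedar: go right to elm.
    Visit elm.
    At elm: no left child.
    At elm: go right to iris.
      Visit iris.
      At iris: no left child.
      At iris: go right to hop.
        Visit hop.
        At hop: go left to fir.
          fir is a leaf — visit fir.
        At hop: go right to ash.
          ash is a leaf — visit ash.
At sage: go right to fig.
  Visit fig.
  At fig: go left to poppy.
    poppy is a leaf — visit poppy.
  At fig: no right child.
Full pre-order sequence: sage, cedar, fern, daisy, rose, lily, plum, lime, elm, iris, hop, fir, ash, fig, poppy.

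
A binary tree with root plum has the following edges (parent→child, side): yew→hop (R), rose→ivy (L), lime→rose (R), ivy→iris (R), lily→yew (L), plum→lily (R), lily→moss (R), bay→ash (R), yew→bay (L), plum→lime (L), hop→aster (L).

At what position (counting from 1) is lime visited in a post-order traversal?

4

Post-order visits the left subtree, then the right subtree, then the node.
At plum: go left to lime.
  At lime: no left child.
  At lime: go right to rose.
    At rose: go left to ivy.
      At ivy: no left child.
      At ivy: go right to iris.
        iris is a leaf — visit iris.
      Visit ivy.
    At rose: no right child.
    Visit rose.
  Visit lime.
At plum: go right to lily.
  At lily: go left to yew.
    At yew: go left to bay.
      At bay: no left child.
      At bay: go right to ash.
        ash is a leaf — visit ash.
      Visit bay.
    At yew: go right to hop.
      At hop: go left to aster.
        aster is a leaf — visit aster.
      At hop: no right child.
      Visit hop.
    Visit yew.
  At lily: go right to moss.
    moss is a leaf — visit moss.
  Visit lily.
Visit plum.
Full post-order sequence: iris, ivy, rose, lime, ash, bay, aster, hop, yew, moss, lily, plum.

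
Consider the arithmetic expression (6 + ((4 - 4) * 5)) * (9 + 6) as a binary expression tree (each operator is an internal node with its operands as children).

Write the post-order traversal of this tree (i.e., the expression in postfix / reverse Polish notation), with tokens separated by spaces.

Post-order on an expression tree gives postfix notation: for each operator, emit left operand, right operand, then the operator.

6 4 4 - 5 * + 9 6 + *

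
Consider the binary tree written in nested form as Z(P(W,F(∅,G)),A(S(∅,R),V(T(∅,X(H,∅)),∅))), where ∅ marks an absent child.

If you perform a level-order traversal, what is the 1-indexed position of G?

8

Level-order visits nodes level by level from the root, left to right within each level.
Level 0: Z
Level 1: P, A
Level 2: W, F, S, V
Level 3: G, R, T
Level 4: X
Level 5: H
Full level-order sequence: Z, P, A, W, F, S, V, G, R, T, X, H.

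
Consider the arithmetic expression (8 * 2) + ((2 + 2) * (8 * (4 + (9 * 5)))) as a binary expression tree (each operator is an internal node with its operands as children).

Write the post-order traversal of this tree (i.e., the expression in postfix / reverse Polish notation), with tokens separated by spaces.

Post-order on an expression tree gives postfix notation: for each operator, emit left operand, right operand, then the operator.

8 2 * 2 2 + 8 4 9 5 * + * * +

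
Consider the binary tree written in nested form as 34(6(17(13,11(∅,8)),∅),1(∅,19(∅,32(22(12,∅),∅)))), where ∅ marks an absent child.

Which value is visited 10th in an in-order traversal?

22

In-order visits the left subtree, then the node, then the right subtree.
At 34: go left to 6.
  At 6: go left to 17.
    At 17: go left to 13.
      13 is a leaf — visit 13.
    Visit 17.
    At 17: go right to 11.
      At 11: no left child.
      Visit 11.
      At 11: go right to 8.
        8 is a leaf — visit 8.
  Visit 6.
  At 6: no right child.
Visit 34.
At 34: go right to 1.
  At 1: no left child.
  Visit 1.
  At 1: go right to 19.
    At 19: no left child.
    Visit 19.
    At 19: go right to 32.
      At 32: go left to 22.
        At 22: go left to 12.
          12 is a leaf — visit 12.
        Visit 22.
        At 22: no right child.
      Visit 32.
      At 32: no right child.
Full in-order sequence: 13, 17, 11, 8, 6, 34, 1, 19, 12, 22, 32.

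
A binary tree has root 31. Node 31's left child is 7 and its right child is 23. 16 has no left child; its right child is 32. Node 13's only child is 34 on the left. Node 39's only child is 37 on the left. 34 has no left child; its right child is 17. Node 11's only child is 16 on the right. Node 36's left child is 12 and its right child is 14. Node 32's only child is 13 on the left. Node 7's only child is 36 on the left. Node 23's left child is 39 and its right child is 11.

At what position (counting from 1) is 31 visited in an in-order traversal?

In-order visits the left subtree, then the node, then the right subtree.
At 31: go left to 7.
  At 7: go left to 36.
    At 36: go left to 12.
      12 is a leaf — visit 12.
    Visit 36.
    At 36: go right to 14.
      14 is a leaf — visit 14.
  Visit 7.
  At 7: no right child.
Visit 31.
At 31: go right to 23.
  At 23: go left to 39.
    At 39: go left to 37.
      37 is a leaf — visit 37.
    Visit 39.
    At 39: no right child.
  Visit 23.
  At 23: go right to 11.
    At 11: no left child.
    Visit 11.
    At 11: go right to 16.
      At 16: no left child.
      Visit 16.
      At 16: go right to 32.
        At 32: go left to 13.
          At 13: go left to 34.
            At 34: no left child.
            Visit 34.
            At 34: go right to 17.
              17 is a leaf — visit 17.
          Visit 13.
          At 13: no right child.
        Visit 32.
        At 32: no right child.
Full in-order sequence: 12, 36, 14, 7, 31, 37, 39, 23, 11, 16, 34, 17, 13, 32.

5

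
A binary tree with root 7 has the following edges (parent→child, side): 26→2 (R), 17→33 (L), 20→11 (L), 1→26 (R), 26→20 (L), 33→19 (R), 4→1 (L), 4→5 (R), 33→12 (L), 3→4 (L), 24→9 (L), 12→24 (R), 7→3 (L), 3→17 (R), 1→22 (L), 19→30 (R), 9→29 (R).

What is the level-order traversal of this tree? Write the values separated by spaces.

Level-order visits nodes level by level from the root, left to right within each level.
Level 0: 7
Level 1: 3
Level 2: 4, 17
Level 3: 1, 5, 33
Level 4: 22, 26, 12, 19
Level 5: 20, 2, 24, 30
Level 6: 11, 9
Level 7: 29

7 3 4 17 1 5 33 22 26 12 19 20 2 24 30 11 9 29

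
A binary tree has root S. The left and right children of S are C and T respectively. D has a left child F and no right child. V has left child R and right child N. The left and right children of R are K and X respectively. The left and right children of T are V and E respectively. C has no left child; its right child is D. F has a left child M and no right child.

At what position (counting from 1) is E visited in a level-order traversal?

Level-order visits nodes level by level from the root, left to right within each level.
Level 0: S
Level 1: C, T
Level 2: D, V, E
Level 3: F, R, N
Level 4: M, K, X
Full level-order sequence: S, C, T, D, V, E, F, R, N, M, K, X.

6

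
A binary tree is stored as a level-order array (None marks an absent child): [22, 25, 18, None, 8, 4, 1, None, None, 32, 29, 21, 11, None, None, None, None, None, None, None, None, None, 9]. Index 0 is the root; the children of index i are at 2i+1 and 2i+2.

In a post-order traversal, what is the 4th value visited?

8

Post-order visits the left subtree, then the right subtree, then the node.
At 22: go left to 25.
  At 25: no left child.
  At 25: go right to 8.
    At 8: go left to 32.
      32 is a leaf — visit 32.
    At 8: go right to 29.
      At 29: no left child.
      At 29: go right to 9.
        9 is a leaf — visit 9.
      Visit 29.
    Visit 8.
  Visit 25.
At 22: go right to 18.
  At 18: go left to 4.
    At 4: go left to 21.
      21 is a leaf — visit 21.
    At 4: go right to 11.
      11 is a leaf — visit 11.
    Visit 4.
  At 18: go right to 1.
    1 is a leaf — visit 1.
  Visit 18.
Visit 22.
Full post-order sequence: 32, 9, 29, 8, 25, 21, 11, 4, 1, 18, 22.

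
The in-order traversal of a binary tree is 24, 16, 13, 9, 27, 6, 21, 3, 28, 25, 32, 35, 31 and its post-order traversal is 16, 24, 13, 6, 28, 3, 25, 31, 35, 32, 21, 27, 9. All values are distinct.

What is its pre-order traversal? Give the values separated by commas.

The last element of post-order is the root; it splits in-order into left and right subtrees.
Root 9: left subtree has 3 nodes {24, 16, 13}, right has 9 {27, 6, 21, 3, 28, 25, 32, 35, 31}.
  Root 13: left subtree has 2 nodes {24, 16}, right has 0 { }.
    Root 24: left subtree has 0 nodes { }, right has 1 {16}.
  Root 27: left subtree has 0 nodes { }, right has 8 {6, 21, 3, 28, 25, 32, 35, 31}.
    Root 21: left subtree has 1 node {6}, right has 6 {3, 28, 25, 32, 35, 31}.
      Root 32: left subtree has 3 nodes {3, 28, 25}, right has 2 {35, 31}.
        Root 25: left subtree has 2 nodes {3, 28}, right has 0 { }.
          Root 3: left subtree has 0 nodes { }, right has 1 {28}.
        Root 35: left subtree has 0 nodes { }, right has 1 {31}.

9, 13, 24, 16, 27, 21, 6, 32, 25, 3, 28, 35, 31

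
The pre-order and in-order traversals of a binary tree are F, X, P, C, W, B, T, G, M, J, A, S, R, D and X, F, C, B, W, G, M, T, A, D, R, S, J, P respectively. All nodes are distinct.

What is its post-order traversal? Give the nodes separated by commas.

The first element of pre-order is the root; it splits in-order into left and right subtrees.
Root F: left subtree has 1 node {X}, right has 12 {C, B, W, G, M, T, A, D, R, S, J, P}.
  Root P: left subtree has 11 nodes {C, B, W, G, M, T, A, D, R, S, J}, right has 0 { }.
    Root C: left subtree has 0 nodes { }, right has 10 {B, W, G, M, T, A, D, R, S, J}.
      Root W: left subtree has 1 node {B}, right has 8 {G, M, T, A, D, R, S, J}.
        Root T: left subtree has 2 nodes {G, M}, right has 5 {A, D, R, S, J}.
          Root G: left subtree has 0 nodes { }, right has 1 {M}.
          Root J: left subtree has 4 nodes {A, D, R, S}, right has 0 { }.
            Root A: left subtree has 0 nodes { }, right has 3 {D, R, S}.
              Root S: left subtree has 2 nodes {D, R}, right has 0 { }.
                Root R: left subtree has 1 node {D}, right has 0 { }.

X, B, M, G, D, R, S, A, J, T, W, C, P, F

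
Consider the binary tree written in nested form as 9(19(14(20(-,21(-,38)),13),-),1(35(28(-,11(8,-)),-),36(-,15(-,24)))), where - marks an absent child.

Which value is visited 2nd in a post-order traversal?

Post-order visits the left subtree, then the right subtree, then the node.
At 9: go left to 19.
  At 19: go left to 14.
    At 14: go left to 20.
      At 20: no left child.
      At 20: go right to 21.
        At 21: no left child.
        At 21: go right to 38.
          38 is a leaf — visit 38.
        Visit 21.
      Visit 20.
    At 14: go right to 13.
      13 is a leaf — visit 13.
    Visit 14.
  At 19: no right child.
  Visit 19.
At 9: go right to 1.
  At 1: go left to 35.
    At 35: go left to 28.
      At 28: no left child.
      At 28: go right to 11.
        At 11: go left to 8.
          8 is a leaf — visit 8.
        At 11: no right child.
        Visit 11.
      Visit 28.
    At 35: no right child.
    Visit 35.
  At 1: go right to 36.
    At 36: no left child.
    At 36: go right to 15.
      At 15: no left child.
      At 15: go right to 24.
        24 is a leaf — visit 24.
      Visit 15.
    Visit 36.
  Visit 1.
Visit 9.
Full post-order sequence: 38, 21, 20, 13, 14, 19, 8, 11, 28, 35, 24, 15, 36, 1, 9.

21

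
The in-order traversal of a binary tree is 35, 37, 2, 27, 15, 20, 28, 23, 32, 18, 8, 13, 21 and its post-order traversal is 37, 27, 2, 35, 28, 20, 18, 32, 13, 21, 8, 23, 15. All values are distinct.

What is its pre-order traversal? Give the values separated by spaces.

15 35 2 37 27 23 20 28 8 32 18 21 13

The last element of post-order is the root; it splits in-order into left and right subtrees.
Root 15: left subtree has 4 nodes {35, 37, 2, 27}, right has 8 {20, 28, 23, 32, 18, 8, 13, 21}.
  Root 35: left subtree has 0 nodes { }, right has 3 {37, 2, 27}.
    Root 2: left subtree has 1 node {37}, right has 1 {27}.
  Root 23: left subtree has 2 nodes {20, 28}, right has 5 {32, 18, 8, 13, 21}.
    Root 20: left subtree has 0 nodes { }, right has 1 {28}.
    Root 8: left subtree has 2 nodes {32, 18}, right has 2 {13, 21}.
      Root 32: left subtree has 0 nodes { }, right has 1 {18}.
      Root 21: left subtree has 1 node {13}, right has 0 { }.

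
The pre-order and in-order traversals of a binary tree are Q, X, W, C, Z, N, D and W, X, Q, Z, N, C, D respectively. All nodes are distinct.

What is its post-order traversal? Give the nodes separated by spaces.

W X N Z D C Q

The first element of pre-order is the root; it splits in-order into left and right subtrees.
Root Q: left subtree has 2 nodes {W, X}, right has 4 {Z, N, C, D}.
  Root X: left subtree has 1 node {W}, right has 0 { }.
  Root C: left subtree has 2 nodes {Z, N}, right has 1 {D}.
    Root Z: left subtree has 0 nodes { }, right has 1 {N}.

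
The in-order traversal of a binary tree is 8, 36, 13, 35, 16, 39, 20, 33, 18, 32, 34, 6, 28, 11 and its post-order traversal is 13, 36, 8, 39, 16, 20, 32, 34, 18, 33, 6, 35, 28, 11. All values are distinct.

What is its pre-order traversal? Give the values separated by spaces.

The last element of post-order is the root; it splits in-order into left and right subtrees.
Root 11: left subtree has 13 nodes {8, 36, 13, 35, 16, 39, 20, 33, 18, 32, 34, 6, 28}, right has 0 { }.
  Root 28: left subtree has 12 nodes {8, 36, 13, 35, 16, 39, 20, 33, 18, 32, 34, 6}, right has 0 { }.
    Root 35: left subtree has 3 nodes {8, 36, 13}, right has 8 {16, 39, 20, 33, 18, 32, 34, 6}.
      Root 8: left subtree has 0 nodes { }, right has 2 {36, 13}.
        Root 36: left subtree has 0 nodes { }, right has 1 {13}.
      Root 6: left subtree has 7 nodes {16, 39, 20, 33, 18, 32, 34}, right has 0 { }.
        Root 33: left subtree has 3 nodes {16, 39, 20}, right has 3 {18, 32, 34}.
          Root 20: left subtree has 2 nodes {16, 39}, right has 0 { }.
            Root 16: left subtree has 0 nodes { }, right has 1 {39}.
          Root 18: left subtree has 0 nodes { }, right has 2 {32, 34}.
            Root 34: left subtree has 1 node {32}, right has 0 { }.

11 28 35 8 36 13 6 33 20 16 39 18 34 32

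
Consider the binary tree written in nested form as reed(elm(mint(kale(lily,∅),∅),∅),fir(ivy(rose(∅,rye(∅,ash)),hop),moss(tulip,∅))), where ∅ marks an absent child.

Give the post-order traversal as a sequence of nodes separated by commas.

Post-order visits the left subtree, then the right subtree, then the node.
At reed: go left to elm.
  At elm: go left to mint.
    At mint: go left to kale.
      At kale: go left to lily.
        lily is a leaf — visit lily.
      At kale: no right child.
      Visit kale.
    At mint: no right child.
    Visit mint.
  At elm: no right child.
  Visit elm.
At reed: go right to fir.
  At fir: go left to ivy.
    At ivy: go left to rose.
      At rose: no left child.
      At rose: go right to rye.
        At rye: no left child.
        At rye: go right to ash.
          ash is a leaf — visit ash.
        Visit rye.
      Visit rose.
    At ivy: go right to hop.
      hop is a leaf — visit hop.
    Visit ivy.
  At fir: go right to moss.
    At moss: go left to tulip.
      tulip is a leaf — visit tulip.
    At moss: no right child.
    Visit moss.
  Visit fir.
Visit reed.

lily, kale, mint, elm, ash, rye, rose, hop, ivy, tulip, moss, fir, reed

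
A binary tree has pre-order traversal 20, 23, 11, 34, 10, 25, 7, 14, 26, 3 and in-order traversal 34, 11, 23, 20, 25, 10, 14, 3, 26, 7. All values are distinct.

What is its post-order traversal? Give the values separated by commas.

34, 11, 23, 25, 3, 26, 14, 7, 10, 20

The first element of pre-order is the root; it splits in-order into left and right subtrees.
Root 20: left subtree has 3 nodes {34, 11, 23}, right has 6 {25, 10, 14, 3, 26, 7}.
  Root 23: left subtree has 2 nodes {34, 11}, right has 0 { }.
    Root 11: left subtree has 1 node {34}, right has 0 { }.
  Root 10: left subtree has 1 node {25}, right has 4 {14, 3, 26, 7}.
    Root 7: left subtree has 3 nodes {14, 3, 26}, right has 0 { }.
      Root 14: left subtree has 0 nodes { }, right has 2 {3, 26}.
        Root 26: left subtree has 1 node {3}, right has 0 { }.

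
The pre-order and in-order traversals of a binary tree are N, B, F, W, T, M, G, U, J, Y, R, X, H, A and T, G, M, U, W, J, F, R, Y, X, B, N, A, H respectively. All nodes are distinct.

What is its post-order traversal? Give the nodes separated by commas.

The first element of pre-order is the root; it splits in-order into left and right subtrees.
Root N: left subtree has 11 nodes {T, G, M, U, W, J, F, R, Y, X, B}, right has 2 {A, H}.
  Root B: left subtree has 10 nodes {T, G, M, U, W, J, F, R, Y, X}, right has 0 { }.
    Root F: left subtree has 6 nodes {T, G, M, U, W, J}, right has 3 {R, Y, X}.
      Root W: left subtree has 4 nodes {T, G, M, U}, right has 1 {J}.
        Root T: left subtree has 0 nodes { }, right has 3 {G, M, U}.
          Root M: left subtree has 1 node {G}, right has 1 {U}.
      Root Y: left subtree has 1 node {R}, right has 1 {X}.
  Root H: left subtree has 1 node {A}, right has 0 { }.

G, U, M, T, J, W, R, X, Y, F, B, A, H, N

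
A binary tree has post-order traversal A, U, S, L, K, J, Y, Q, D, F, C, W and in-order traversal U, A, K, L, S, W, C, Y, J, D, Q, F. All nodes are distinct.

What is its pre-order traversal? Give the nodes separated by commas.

W, K, U, A, L, S, C, F, D, Y, J, Q

The last element of post-order is the root; it splits in-order into left and right subtrees.
Root W: left subtree has 5 nodes {U, A, K, L, S}, right has 6 {C, Y, J, D, Q, F}.
  Root K: left subtree has 2 nodes {U, A}, right has 2 {L, S}.
    Root U: left subtree has 0 nodes { }, right has 1 {A}.
    Root L: left subtree has 0 nodes { }, right has 1 {S}.
  Root C: left subtree has 0 nodes { }, right has 5 {Y, J, D, Q, F}.
    Root F: left subtree has 4 nodes {Y, J, D, Q}, right has 0 { }.
      Root D: left subtree has 2 nodes {Y, J}, right has 1 {Q}.
        Root Y: left subtree has 0 nodes { }, right has 1 {J}.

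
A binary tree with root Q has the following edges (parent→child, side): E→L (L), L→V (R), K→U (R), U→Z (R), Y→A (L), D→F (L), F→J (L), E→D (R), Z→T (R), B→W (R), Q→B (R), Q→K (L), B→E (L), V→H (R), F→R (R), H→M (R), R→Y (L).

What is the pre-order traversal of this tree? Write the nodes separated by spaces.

Q K U Z T B E L V H M D F J R Y A W

Pre-order visits the node, then its left subtree, then its right subtree.
Visit Q.
At Q: go left to K.
  Visit K.
  At K: no left child.
  At K: go right to U.
    Visit U.
    At U: no left child.
    At U: go right to Z.
      Visit Z.
      At Z: no left child.
      At Z: go right to T.
        T is a leaf — visit T.
At Q: go right to B.
  Visit B.
  At B: go left to E.
    Visit E.
    At E: go left to L.
      Visit L.
      At L: no left child.
      At L: go right to V.
        Visit V.
        At V: no left child.
        At V: go right to H.
          Visit H.
          At H: no left child.
          At H: go right to M.
            M is a leaf — visit M.
    At E: go right to D.
      Visit D.
      At D: go left to F.
        Visit F.
        At F: go left to J.
          J is a leaf — visit J.
        At F: go right to R.
          Visit R.
          At R: go left to Y.
            Visit Y.
            At Y: go left to A.
              A is a leaf — visit A.
            At Y: no right child.
          At R: no right child.
      At D: no right child.
  At B: go right to W.
    W is a leaf — visit W.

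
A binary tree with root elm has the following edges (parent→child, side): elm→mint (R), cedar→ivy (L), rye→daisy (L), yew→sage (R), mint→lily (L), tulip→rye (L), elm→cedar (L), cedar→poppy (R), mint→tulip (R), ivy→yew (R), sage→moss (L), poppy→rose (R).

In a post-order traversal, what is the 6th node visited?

Post-order visits the left subtree, then the right subtree, then the node.
At elm: go left to cedar.
  At cedar: go left to ivy.
    At ivy: no left child.
    At ivy: go right to yew.
      At yew: no left child.
      At yew: go right to sage.
        At sage: go left to moss.
          moss is a leaf — visit moss.
        At sage: no right child.
        Visit sage.
      Visit yew.
    Visit ivy.
  At cedar: go right to poppy.
    At poppy: no left child.
    At poppy: go right to rose.
      rose is a leaf — visit rose.
    Visit poppy.
  Visit cedar.
At elm: go right to mint.
  At mint: go left to lily.
    lily is a leaf — visit lily.
  At mint: go right to tulip.
    At tulip: go left to rye.
      At rye: go left to daisy.
        daisy is a leaf — visit daisy.
      At rye: no right child.
      Visit rye.
    At tulip: no right child.
    Visit tulip.
  Visit mint.
Visit elm.
Full post-order sequence: moss, sage, yew, ivy, rose, poppy, cedar, lily, daisy, rye, tulip, mint, elm.

poppy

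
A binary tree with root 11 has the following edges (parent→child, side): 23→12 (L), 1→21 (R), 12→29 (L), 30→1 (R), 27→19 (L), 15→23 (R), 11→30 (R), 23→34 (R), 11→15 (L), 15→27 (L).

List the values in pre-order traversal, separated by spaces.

Pre-order visits the node, then its left subtree, then its right subtree.
Visit 11.
At 11: go left to 15.
  Visit 15.
  At 15: go left to 27.
    Visit 27.
    At 27: go left to 19.
      19 is a leaf — visit 19.
    At 27: no right child.
  At 15: go right to 23.
    Visit 23.
    At 23: go left to 12.
      Visit 12.
      At 12: go left to 29.
        29 is a leaf — visit 29.
      At 12: no right child.
    At 23: go right to 34.
      34 is a leaf — visit 34.
At 11: go right to 30.
  Visit 30.
  At 30: no left child.
  At 30: go right to 1.
    Visit 1.
    At 1: no left child.
    At 1: go right to 21.
      21 is a leaf — visit 21.

11 15 27 19 23 12 29 34 30 1 21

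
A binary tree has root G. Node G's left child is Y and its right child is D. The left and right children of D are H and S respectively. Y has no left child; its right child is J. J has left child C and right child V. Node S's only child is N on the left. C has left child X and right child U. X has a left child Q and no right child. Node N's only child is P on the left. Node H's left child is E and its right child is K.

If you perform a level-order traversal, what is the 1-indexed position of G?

Level-order visits nodes level by level from the root, left to right within each level.
Level 0: G
Level 1: Y, D
Level 2: J, H, S
Level 3: C, V, E, K, N
Level 4: X, U, P
Level 5: Q
Full level-order sequence: G, Y, D, J, H, S, C, V, E, K, N, X, U, P, Q.

1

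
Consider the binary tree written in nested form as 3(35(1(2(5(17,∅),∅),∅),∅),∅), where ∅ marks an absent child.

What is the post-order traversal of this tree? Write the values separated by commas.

17, 5, 2, 1, 35, 3

Post-order visits the left subtree, then the right subtree, then the node.
At 3: go left to 35.
  At 35: go left to 1.
    At 1: go left to 2.
      At 2: go left to 5.
        At 5: go left to 17.
          17 is a leaf — visit 17.
        At 5: no right child.
        Visit 5.
      At 2: no right child.
      Visit 2.
    At 1: no right child.
    Visit 1.
  At 35: no right child.
  Visit 35.
At 3: no right child.
Visit 3.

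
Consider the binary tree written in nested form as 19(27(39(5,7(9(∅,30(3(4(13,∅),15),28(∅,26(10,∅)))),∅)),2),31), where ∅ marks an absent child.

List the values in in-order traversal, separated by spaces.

5 39 9 13 4 3 15 30 28 10 26 7 27 2 19 31

In-order visits the left subtree, then the node, then the right subtree.
At 19: go left to 27.
  At 27: go left to 39.
    At 39: go left to 5.
      5 is a leaf — visit 5.
    Visit 39.
    At 39: go right to 7.
      At 7: go left to 9.
        At 9: no left child.
        Visit 9.
        At 9: go right to 30.
          At 30: go left to 3.
            At 3: go left to 4.
              At 4: go left to 13.
                13 is a leaf — visit 13.
              Visit 4.
              At 4: no right child.
            Visit 3.
            At 3: go right to 15.
              15 is a leaf — visit 15.
          Visit 30.
          At 30: go right to 28.
            At 28: no left child.
            Visit 28.
            At 28: go right to 26.
              At 26: go left to 10.
                10 is a leaf — visit 10.
              Visit 26.
              At 26: no right child.
      Visit 7.
      At 7: no right child.
  Visit 27.
  At 27: go right to 2.
    2 is a leaf — visit 2.
Visit 19.
At 19: go right to 31.
  31 is a leaf — visit 31.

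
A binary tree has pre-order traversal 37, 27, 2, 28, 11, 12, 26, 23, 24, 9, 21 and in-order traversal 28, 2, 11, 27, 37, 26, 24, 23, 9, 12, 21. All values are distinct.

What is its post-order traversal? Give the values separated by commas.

The first element of pre-order is the root; it splits in-order into left and right subtrees.
Root 37: left subtree has 4 nodes {28, 2, 11, 27}, right has 6 {26, 24, 23, 9, 12, 21}.
  Root 27: left subtree has 3 nodes {28, 2, 11}, right has 0 { }.
    Root 2: left subtree has 1 node {28}, right has 1 {11}.
  Root 12: left subtree has 4 nodes {26, 24, 23, 9}, right has 1 {21}.
    Root 26: left subtree has 0 nodes { }, right has 3 {24, 23, 9}.
      Root 23: left subtree has 1 node {24}, right has 1 {9}.

28, 11, 2, 27, 24, 9, 23, 26, 21, 12, 37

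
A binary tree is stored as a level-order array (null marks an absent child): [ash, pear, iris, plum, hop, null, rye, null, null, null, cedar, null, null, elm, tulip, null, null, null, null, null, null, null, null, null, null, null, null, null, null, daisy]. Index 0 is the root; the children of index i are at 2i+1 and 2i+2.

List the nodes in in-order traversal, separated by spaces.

plum pear hop cedar ash iris elm rye daisy tulip

In-order visits the left subtree, then the node, then the right subtree.
At ash: go left to pear.
  At pear: go left to plum.
    plum is a leaf — visit plum.
  Visit pear.
  At pear: go right to hop.
    At hop: no left child.
    Visit hop.
    At hop: go right to cedar.
      cedar is a leaf — visit cedar.
Visit ash.
At ash: go right to iris.
  At iris: no left child.
  Visit iris.
  At iris: go right to rye.
    At rye: go left to elm.
      elm is a leaf — visit elm.
    Visit rye.
    At rye: go right to tulip.
      At tulip: go left to daisy.
        daisy is a leaf — visit daisy.
      Visit tulip.
      At tulip: no right child.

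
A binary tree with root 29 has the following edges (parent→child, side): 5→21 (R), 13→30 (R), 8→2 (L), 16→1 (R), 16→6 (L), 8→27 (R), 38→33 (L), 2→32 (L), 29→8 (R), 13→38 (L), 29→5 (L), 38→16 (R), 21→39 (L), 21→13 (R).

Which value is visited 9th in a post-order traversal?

Post-order visits the left subtree, then the right subtree, then the node.
At 29: go left to 5.
  At 5: no left child.
  At 5: go right to 21.
    At 21: go left to 39.
      39 is a leaf — visit 39.
    At 21: go right to 13.
      At 13: go left to 38.
        At 38: go left to 33.
          33 is a leaf — visit 33.
        At 38: go right to 16.
          At 16: go left to 6.
            6 is a leaf — visit 6.
          At 16: go right to 1.
            1 is a leaf — visit 1.
          Visit 16.
        Visit 38.
      At 13: go right to 30.
        30 is a leaf — visit 30.
      Visit 13.
    Visit 21.
  Visit 5.
At 29: go right to 8.
  At 8: go left to 2.
    At 2: go left to 32.
      32 is a leaf — visit 32.
    At 2: no right child.
    Visit 2.
  At 8: go right to 27.
    27 is a leaf — visit 27.
  Visit 8.
Visit 29.
Full post-order sequence: 39, 33, 6, 1, 16, 38, 30, 13, 21, 5, 32, 2, 27, 8, 29.

21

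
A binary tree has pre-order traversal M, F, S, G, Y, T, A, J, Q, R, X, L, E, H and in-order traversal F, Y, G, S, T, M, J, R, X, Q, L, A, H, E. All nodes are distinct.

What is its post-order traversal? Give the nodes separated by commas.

The first element of pre-order is the root; it splits in-order into left and right subtrees.
Root M: left subtree has 5 nodes {F, Y, G, S, T}, right has 8 {J, R, X, Q, L, A, H, E}.
  Root F: left subtree has 0 nodes { }, right has 4 {Y, G, S, T}.
    Root S: left subtree has 2 nodes {Y, G}, right has 1 {T}.
      Root G: left subtree has 1 node {Y}, right has 0 { }.
  Root A: left subtree has 5 nodes {J, R, X, Q, L}, right has 2 {H, E}.
    Root J: left subtree has 0 nodes { }, right has 4 {R, X, Q, L}.
      Root Q: left subtree has 2 nodes {R, X}, right has 1 {L}.
        Root R: left subtree has 0 nodes { }, right has 1 {X}.
    Root E: left subtree has 1 node {H}, right has 0 { }.

Y, G, T, S, F, X, R, L, Q, J, H, E, A, M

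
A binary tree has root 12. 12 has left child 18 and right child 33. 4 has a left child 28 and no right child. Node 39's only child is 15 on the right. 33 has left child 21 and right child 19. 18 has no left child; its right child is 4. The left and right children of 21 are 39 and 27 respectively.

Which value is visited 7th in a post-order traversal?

21

Post-order visits the left subtree, then the right subtree, then the node.
At 12: go left to 18.
  At 18: no left child.
  At 18: go right to 4.
    At 4: go left to 28.
      28 is a leaf — visit 28.
    At 4: no right child.
    Visit 4.
  Visit 18.
At 12: go right to 33.
  At 33: go left to 21.
    At 21: go left to 39.
      At 39: no left child.
      At 39: go right to 15.
        15 is a leaf — visit 15.
      Visit 39.
    At 21: go right to 27.
      27 is a leaf — visit 27.
    Visit 21.
  At 33: go right to 19.
    19 is a leaf — visit 19.
  Visit 33.
Visit 12.
Full post-order sequence: 28, 4, 18, 15, 39, 27, 21, 19, 33, 12.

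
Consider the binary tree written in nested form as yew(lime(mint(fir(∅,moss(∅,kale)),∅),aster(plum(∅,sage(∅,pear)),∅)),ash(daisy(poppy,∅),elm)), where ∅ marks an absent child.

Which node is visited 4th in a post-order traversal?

Post-order visits the left subtree, then the right subtree, then the node.
At yew: go left to lime.
  At lime: go left to mint.
    At mint: go left to fir.
      At fir: no left child.
      At fir: go right to moss.
        At moss: no left child.
        At moss: go right to kale.
          kale is a leaf — visit kale.
        Visit moss.
      Visit fir.
    At mint: no right child.
    Visit mint.
  At lime: go right to aster.
    At aster: go left to plum.
      At plum: no left child.
      At plum: go right to sage.
        At sage: no left child.
        At sage: go right to pear.
          pear is a leaf — visit pear.
        Visit sage.
      Visit plum.
    At aster: no right child.
    Visit aster.
  Visit lime.
At yew: go right to ash.
  At ash: go left to daisy.
    At daisy: go left to poppy.
      poppy is a leaf — visit poppy.
    At daisy: no right child.
    Visit daisy.
  At ash: go right to elm.
    elm is a leaf — visit elm.
  Visit ash.
Visit yew.
Full post-order sequence: kale, moss, fir, mint, pear, sage, plum, aster, lime, poppy, daisy, elm, ash, yew.

mint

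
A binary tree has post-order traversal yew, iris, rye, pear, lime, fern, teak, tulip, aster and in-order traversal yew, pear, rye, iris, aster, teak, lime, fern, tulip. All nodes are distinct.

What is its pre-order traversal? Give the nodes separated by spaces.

aster pear yew rye iris tulip teak fern lime

The last element of post-order is the root; it splits in-order into left and right subtrees.
Root aster: left subtree has 4 nodes {yew, pear, rye, iris}, right has 4 {teak, lime, fern, tulip}.
  Root pear: left subtree has 1 node {yew}, right has 2 {rye, iris}.
    Root rye: left subtree has 0 nodes { }, right has 1 {iris}.
  Root tulip: left subtree has 3 nodes {teak, lime, fern}, right has 0 { }.
    Root teak: left subtree has 0 nodes { }, right has 2 {lime, fern}.
      Root fern: left subtree has 1 node {lime}, right has 0 { }.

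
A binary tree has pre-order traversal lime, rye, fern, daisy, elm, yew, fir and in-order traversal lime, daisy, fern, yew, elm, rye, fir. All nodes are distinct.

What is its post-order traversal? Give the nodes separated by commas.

daisy, yew, elm, fern, fir, rye, lime

The first element of pre-order is the root; it splits in-order into left and right subtrees.
Root lime: left subtree has 0 nodes { }, right has 6 {daisy, fern, yew, elm, rye, fir}.
  Root rye: left subtree has 4 nodes {daisy, fern, yew, elm}, right has 1 {fir}.
    Root fern: left subtree has 1 node {daisy}, right has 2 {yew, elm}.
      Root elm: left subtree has 1 node {yew}, right has 0 { }.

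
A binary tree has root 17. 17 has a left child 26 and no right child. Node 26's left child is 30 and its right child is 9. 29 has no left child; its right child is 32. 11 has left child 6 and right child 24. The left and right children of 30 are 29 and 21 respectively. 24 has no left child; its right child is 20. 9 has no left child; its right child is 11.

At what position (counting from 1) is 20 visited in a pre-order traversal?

11

Pre-order visits the node, then its left subtree, then its right subtree.
Visit 17.
At 17: go left to 26.
  Visit 26.
  At 26: go left to 30.
    Visit 30.
    At 30: go left to 29.
      Visit 29.
      At 29: no left child.
      At 29: go right to 32.
        32 is a leaf — visit 32.
    At 30: go right to 21.
      21 is a leaf — visit 21.
  At 26: go right to 9.
    Visit 9.
    At 9: no left child.
    At 9: go right to 11.
      Visit 11.
      At 11: go left to 6.
        6 is a leaf — visit 6.
      At 11: go right to 24.
        Visit 24.
        At 24: no left child.
        At 24: go right to 20.
          20 is a leaf — visit 20.
At 17: no right child.
Full pre-order sequence: 17, 26, 30, 29, 32, 21, 9, 11, 6, 24, 20.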